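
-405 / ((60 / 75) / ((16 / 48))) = -675 / 4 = -168.75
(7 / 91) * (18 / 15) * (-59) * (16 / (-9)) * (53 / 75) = 100064 / 14625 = 6.84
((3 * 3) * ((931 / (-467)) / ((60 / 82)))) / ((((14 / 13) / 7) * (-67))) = 1488669 / 625780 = 2.38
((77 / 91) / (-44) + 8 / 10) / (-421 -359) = -0.00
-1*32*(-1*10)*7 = 2240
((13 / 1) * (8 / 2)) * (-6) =-312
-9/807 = -3/269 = -0.01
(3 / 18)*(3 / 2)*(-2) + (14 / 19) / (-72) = -349 / 684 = -0.51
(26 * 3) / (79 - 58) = 26 / 7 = 3.71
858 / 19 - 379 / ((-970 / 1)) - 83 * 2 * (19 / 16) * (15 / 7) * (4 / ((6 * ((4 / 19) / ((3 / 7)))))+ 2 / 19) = -4133801863 / 7224560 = -572.19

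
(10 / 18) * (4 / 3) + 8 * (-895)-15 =-193705 / 27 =-7174.26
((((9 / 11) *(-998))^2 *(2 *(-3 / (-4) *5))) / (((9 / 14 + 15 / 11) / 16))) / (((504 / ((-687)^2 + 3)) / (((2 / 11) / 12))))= 7051289998320 / 12463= 565777902.46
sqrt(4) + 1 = 3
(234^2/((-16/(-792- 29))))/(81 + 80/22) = 123625359/3724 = 33196.93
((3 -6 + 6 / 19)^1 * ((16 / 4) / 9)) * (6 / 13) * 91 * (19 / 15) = -952 / 15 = -63.47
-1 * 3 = -3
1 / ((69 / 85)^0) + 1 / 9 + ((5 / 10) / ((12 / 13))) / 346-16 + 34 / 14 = -2172607 / 174384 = -12.46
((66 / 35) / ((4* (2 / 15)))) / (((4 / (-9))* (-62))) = 891 / 6944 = 0.13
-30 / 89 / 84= -0.00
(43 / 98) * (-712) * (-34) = 520472 / 49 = 10621.88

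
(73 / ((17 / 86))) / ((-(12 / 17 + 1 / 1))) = -6278 / 29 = -216.48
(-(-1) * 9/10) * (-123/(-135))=41/50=0.82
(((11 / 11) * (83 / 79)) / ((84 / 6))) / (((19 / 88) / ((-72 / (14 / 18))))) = -2366496 / 73549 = -32.18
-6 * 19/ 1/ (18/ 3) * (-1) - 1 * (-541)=560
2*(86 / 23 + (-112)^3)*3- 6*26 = -193883136 / 23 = -8429701.57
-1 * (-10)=10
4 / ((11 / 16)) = 64 / 11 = 5.82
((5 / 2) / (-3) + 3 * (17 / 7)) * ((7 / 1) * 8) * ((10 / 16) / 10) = 271 / 12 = 22.58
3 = 3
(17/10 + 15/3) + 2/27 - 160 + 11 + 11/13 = -496243/3510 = -141.38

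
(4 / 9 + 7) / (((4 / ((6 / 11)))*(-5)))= -0.20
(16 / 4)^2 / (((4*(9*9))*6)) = 2 / 243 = 0.01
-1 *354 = -354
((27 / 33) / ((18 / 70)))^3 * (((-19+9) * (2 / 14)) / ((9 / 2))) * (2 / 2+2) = -122500 / 3993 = -30.68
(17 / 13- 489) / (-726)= 3170 / 4719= 0.67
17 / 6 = 2.83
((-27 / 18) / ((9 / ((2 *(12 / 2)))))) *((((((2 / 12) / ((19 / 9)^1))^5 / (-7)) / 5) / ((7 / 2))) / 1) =243 / 4853154040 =0.00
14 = 14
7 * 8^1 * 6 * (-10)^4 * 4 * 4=53760000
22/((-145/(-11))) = 242/145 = 1.67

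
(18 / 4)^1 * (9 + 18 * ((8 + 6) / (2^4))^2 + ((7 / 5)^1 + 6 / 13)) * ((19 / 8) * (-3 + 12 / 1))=78884523 / 33280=2370.33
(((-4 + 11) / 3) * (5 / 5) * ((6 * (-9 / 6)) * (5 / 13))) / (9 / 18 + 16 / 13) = -14 / 3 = -4.67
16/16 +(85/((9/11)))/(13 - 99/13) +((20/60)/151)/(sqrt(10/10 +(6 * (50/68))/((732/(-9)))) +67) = 2395984315505/118065519558 - 2 * sqrt(4068151)/8433251397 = 20.29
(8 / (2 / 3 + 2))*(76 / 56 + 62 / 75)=2293 / 350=6.55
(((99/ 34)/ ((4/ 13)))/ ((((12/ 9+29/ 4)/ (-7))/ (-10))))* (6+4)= 1351350/ 1751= 771.76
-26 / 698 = -13 / 349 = -0.04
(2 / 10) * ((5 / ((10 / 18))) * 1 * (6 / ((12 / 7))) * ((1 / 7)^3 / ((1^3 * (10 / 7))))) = 9 / 700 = 0.01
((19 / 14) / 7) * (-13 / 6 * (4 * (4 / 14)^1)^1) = -0.48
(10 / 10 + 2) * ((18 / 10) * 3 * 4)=324 / 5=64.80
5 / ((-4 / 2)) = -5 / 2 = -2.50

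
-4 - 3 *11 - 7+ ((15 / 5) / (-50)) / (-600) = -439999 / 10000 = -44.00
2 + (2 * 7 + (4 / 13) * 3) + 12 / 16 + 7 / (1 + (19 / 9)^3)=129263 / 7046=18.35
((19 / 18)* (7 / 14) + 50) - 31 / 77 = 138947 / 2772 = 50.13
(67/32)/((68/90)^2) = 135675/36992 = 3.67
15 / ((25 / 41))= 24.60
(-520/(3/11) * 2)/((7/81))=-308880/7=-44125.71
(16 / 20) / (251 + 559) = 2 / 2025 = 0.00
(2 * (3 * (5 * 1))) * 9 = 270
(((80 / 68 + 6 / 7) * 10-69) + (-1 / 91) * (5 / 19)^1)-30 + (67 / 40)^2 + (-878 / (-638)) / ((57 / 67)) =-3341445670411 / 45006561600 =-74.24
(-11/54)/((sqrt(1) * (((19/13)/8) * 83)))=-0.01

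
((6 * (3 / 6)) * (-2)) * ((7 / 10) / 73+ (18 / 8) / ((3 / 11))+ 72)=-351537 / 730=-481.56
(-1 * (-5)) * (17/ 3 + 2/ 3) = 95/ 3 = 31.67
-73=-73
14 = 14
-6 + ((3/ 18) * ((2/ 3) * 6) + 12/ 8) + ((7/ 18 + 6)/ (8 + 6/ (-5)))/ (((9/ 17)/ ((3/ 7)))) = -2323/ 756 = -3.07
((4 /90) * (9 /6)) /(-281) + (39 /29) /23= 163718 /2811405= 0.06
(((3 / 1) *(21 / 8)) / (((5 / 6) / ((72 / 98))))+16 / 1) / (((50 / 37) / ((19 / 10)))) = 32.26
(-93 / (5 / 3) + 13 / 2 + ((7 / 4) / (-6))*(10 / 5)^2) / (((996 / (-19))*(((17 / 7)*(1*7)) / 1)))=14383 / 253980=0.06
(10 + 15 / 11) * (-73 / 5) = -1825 / 11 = -165.91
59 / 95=0.62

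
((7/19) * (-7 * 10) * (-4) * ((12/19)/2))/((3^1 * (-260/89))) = -3.72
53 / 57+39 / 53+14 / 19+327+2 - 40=46333 / 159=291.40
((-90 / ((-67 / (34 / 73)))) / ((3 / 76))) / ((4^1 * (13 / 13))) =19380 / 4891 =3.96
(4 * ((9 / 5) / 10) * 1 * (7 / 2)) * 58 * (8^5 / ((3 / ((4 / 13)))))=159645696 / 325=491217.53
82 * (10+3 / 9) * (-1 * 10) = -25420 / 3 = -8473.33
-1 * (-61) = 61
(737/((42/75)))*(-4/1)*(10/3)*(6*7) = -737000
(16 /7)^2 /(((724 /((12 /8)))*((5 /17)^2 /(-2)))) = -55488 /221725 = -0.25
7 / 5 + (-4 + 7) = 22 / 5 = 4.40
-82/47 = -1.74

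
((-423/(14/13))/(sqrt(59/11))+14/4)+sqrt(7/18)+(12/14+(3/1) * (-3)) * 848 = -96623/14 - 5499 * sqrt(649)/826+sqrt(14)/6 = -7070.62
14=14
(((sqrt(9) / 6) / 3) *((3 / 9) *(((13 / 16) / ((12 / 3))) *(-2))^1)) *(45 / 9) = -65 / 576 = -0.11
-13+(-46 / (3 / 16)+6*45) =35 / 3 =11.67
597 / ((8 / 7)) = 4179 / 8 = 522.38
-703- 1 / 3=-2110 / 3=-703.33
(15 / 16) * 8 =15 / 2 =7.50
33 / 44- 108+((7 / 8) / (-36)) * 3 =-10303 / 96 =-107.32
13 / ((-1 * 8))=-13 / 8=-1.62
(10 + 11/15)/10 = 161/150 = 1.07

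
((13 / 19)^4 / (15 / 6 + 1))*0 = 0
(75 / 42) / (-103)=-25 / 1442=-0.02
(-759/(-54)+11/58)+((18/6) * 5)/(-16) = 55573/4176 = 13.31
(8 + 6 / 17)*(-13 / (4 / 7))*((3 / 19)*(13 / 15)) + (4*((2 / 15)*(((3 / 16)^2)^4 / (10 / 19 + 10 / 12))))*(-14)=-873684878016559 / 33598052761600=-26.00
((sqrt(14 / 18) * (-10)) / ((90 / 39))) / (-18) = 13 * sqrt(7) / 162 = 0.21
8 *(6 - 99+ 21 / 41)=-30336 / 41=-739.90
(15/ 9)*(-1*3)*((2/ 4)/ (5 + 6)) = -5/ 22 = -0.23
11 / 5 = 2.20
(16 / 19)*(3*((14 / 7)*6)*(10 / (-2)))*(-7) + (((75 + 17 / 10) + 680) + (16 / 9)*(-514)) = 903.97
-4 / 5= -0.80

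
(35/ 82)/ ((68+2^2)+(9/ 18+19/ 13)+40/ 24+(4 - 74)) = 0.08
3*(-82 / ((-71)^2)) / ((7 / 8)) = -1968 / 35287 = -0.06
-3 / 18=-1 / 6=-0.17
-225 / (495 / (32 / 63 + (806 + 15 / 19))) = -4831675 / 13167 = -366.95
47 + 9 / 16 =761 / 16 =47.56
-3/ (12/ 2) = -1/ 2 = -0.50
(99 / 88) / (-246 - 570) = -3 / 2176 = -0.00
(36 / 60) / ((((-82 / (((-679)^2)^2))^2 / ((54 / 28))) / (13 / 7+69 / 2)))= 38015868388251430286642781 / 134480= 282687896997705460192.17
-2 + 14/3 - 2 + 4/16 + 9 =119/12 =9.92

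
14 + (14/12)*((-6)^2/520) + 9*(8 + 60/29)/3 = 333929/7540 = 44.29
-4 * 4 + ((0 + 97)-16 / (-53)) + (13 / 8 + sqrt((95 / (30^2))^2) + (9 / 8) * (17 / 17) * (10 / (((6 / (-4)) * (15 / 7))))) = 1517479 / 19080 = 79.53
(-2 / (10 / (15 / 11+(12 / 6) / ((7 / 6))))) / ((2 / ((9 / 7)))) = -2133 / 5390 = -0.40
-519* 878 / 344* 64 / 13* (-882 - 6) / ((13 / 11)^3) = 4308666519168 / 1228123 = 3508334.69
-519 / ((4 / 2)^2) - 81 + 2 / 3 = -2521 / 12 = -210.08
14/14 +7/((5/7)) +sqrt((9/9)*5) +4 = sqrt(5) +74/5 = 17.04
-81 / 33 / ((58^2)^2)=-27 / 124481456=-0.00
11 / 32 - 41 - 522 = -562.66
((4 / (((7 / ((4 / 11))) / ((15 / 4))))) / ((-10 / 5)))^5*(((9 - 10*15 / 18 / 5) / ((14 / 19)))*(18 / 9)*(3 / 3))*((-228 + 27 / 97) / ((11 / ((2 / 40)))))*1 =339949710000 / 1837906442603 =0.18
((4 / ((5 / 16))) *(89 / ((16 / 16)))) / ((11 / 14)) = 79744 / 55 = 1449.89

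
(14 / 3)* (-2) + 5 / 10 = -53 / 6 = -8.83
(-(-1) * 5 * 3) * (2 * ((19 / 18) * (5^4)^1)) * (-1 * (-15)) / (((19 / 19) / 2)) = 593750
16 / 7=2.29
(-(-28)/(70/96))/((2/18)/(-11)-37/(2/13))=-38016/238105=-0.16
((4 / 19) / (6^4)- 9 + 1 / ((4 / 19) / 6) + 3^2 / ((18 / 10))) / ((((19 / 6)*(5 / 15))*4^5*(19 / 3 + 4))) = 150823 / 68757504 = 0.00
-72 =-72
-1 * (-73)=73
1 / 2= 0.50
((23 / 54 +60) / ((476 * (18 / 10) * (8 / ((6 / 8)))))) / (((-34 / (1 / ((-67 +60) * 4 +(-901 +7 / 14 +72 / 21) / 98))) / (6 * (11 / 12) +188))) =6875141 / 6788401920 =0.00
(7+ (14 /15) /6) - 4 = 142 /45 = 3.16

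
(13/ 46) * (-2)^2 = 26/ 23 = 1.13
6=6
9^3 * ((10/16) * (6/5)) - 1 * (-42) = 2355/4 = 588.75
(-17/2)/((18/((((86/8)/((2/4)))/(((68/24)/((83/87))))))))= -3569/1044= -3.42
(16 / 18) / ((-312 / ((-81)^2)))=-243 / 13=-18.69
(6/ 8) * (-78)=-117/ 2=-58.50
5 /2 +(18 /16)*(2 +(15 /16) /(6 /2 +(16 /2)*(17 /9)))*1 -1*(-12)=350687 /20864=16.81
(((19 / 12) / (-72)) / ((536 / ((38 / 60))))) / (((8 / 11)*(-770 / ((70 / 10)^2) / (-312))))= -32851 / 46310400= -0.00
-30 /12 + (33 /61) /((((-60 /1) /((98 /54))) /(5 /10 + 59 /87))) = -2887879 /1146312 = -2.52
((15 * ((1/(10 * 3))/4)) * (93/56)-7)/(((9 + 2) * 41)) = -3043/202048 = -0.02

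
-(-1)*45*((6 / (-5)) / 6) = -9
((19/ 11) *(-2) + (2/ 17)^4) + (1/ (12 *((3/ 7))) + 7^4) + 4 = 79435910705/ 33074316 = 2401.74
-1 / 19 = -0.05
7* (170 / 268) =595 / 134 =4.44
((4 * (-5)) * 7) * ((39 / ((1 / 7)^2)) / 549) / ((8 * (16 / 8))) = -22295 / 732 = -30.46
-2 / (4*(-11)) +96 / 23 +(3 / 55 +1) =1213 / 230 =5.27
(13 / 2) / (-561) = -13 / 1122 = -0.01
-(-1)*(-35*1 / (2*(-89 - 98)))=35 / 374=0.09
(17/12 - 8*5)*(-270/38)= 20835/76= 274.14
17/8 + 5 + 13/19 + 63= 10763/152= 70.81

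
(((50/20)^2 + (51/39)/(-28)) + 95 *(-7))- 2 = -120265/182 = -660.80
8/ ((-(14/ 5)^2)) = -1.02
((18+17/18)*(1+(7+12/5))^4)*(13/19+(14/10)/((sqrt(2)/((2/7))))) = 1246630528*sqrt(2)/28125+16206196864/106875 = 214321.44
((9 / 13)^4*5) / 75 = 2187 / 142805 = 0.02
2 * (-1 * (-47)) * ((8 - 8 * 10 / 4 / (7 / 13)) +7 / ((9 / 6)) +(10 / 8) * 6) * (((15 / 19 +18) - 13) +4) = -2077682 / 133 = -15621.67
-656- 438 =-1094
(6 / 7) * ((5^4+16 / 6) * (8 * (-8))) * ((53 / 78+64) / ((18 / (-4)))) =494898.69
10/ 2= 5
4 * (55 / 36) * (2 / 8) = 55 / 36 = 1.53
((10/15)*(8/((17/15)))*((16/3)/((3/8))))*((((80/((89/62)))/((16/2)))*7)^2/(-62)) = -3110912000/1211913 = -2566.94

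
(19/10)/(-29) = -0.07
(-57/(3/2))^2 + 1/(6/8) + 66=4534/3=1511.33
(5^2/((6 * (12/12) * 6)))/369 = 0.00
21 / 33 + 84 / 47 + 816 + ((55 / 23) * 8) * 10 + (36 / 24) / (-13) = 312137877 / 309166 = 1009.61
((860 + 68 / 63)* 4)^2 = 47085528064 / 3969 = 11863322.77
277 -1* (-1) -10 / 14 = 1941 / 7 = 277.29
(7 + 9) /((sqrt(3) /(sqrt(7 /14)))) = 8 *sqrt(6) /3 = 6.53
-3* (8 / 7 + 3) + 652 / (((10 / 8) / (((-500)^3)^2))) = 57049999999999999913 / 7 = 8149999999999999987.57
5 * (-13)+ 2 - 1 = -64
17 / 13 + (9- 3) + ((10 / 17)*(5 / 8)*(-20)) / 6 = 8065 / 1326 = 6.08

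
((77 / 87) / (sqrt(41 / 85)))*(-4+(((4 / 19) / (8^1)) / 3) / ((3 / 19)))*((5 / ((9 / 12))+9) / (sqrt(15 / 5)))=-256949*sqrt(10455) / 577854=-45.47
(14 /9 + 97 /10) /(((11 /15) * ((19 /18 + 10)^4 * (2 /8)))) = 70893792 /17250631211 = 0.00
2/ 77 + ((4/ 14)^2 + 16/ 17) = 9610/ 9163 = 1.05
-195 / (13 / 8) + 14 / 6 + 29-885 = -2921 / 3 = -973.67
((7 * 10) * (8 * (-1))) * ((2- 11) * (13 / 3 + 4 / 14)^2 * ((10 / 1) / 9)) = 7527200 / 63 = 119479.37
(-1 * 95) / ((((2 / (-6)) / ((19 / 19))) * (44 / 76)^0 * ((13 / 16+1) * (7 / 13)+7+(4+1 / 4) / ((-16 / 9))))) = 79040 / 1549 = 51.03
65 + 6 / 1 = 71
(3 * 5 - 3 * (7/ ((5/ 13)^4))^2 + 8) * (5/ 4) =-29975857903/ 78125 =-383690.98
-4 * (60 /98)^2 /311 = -3600 /746711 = -0.00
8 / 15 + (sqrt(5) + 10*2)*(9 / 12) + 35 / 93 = 3*sqrt(5) / 4 + 2466 / 155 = 17.59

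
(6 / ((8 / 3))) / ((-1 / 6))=-27 / 2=-13.50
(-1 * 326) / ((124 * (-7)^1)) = 163 / 434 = 0.38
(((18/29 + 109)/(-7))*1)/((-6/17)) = 54043/1218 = 44.37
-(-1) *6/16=3/8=0.38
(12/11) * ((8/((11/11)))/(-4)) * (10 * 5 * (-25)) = 30000/11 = 2727.27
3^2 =9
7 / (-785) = -7 / 785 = -0.01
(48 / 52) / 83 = 12 / 1079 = 0.01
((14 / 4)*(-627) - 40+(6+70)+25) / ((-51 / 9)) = 753 / 2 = 376.50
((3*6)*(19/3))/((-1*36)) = -19/6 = -3.17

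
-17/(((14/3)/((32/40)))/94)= -9588/35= -273.94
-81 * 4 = -324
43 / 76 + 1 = 119 / 76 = 1.57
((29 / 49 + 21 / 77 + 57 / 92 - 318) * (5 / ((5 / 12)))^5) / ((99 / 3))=-2386644.76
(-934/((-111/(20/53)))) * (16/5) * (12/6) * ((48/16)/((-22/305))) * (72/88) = -164085120/237281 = -691.52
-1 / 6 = -0.17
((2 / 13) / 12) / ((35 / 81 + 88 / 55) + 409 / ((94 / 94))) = 135 / 4328168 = 0.00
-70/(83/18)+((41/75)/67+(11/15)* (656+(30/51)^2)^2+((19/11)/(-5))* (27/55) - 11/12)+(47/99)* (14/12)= 47933954991245132059/151739173802700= 315897.03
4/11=0.36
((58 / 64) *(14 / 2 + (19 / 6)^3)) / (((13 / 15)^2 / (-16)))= -6068975 / 8112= -748.15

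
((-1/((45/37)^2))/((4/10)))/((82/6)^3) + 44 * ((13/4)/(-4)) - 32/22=-1692385273/45487860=-37.21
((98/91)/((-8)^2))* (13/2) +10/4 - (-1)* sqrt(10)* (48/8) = 167/64 +6* sqrt(10) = 21.58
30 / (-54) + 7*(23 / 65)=1.92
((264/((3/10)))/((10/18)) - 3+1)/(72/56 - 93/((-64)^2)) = 45359104/36213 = 1252.56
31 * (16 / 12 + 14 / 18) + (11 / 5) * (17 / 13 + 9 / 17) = 691039 / 9945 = 69.49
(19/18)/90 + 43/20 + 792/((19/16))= 10297589/15390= 669.11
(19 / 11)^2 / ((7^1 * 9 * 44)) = 361 / 335412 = 0.00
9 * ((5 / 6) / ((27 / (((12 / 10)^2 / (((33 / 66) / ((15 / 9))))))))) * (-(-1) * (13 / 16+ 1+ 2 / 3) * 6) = 119 / 6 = 19.83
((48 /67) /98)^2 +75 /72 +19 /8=441908561 /129337068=3.42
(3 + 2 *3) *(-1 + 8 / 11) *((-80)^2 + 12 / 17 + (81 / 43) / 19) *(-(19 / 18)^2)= 1689114839 / 96492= 17505.23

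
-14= -14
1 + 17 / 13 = 30 / 13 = 2.31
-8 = -8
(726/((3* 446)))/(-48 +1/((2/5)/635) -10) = 242/682157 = 0.00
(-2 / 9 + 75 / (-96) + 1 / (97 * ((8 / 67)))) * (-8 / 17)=25621 / 59364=0.43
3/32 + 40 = 1283/32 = 40.09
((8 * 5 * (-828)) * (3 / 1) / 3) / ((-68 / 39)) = 322920 / 17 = 18995.29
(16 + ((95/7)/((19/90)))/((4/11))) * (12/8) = 8097/28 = 289.18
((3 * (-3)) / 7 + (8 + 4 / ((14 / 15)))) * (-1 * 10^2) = -1100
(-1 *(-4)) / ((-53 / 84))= -336 / 53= -6.34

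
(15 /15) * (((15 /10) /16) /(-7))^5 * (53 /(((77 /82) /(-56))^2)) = -21649599 /266554179584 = -0.00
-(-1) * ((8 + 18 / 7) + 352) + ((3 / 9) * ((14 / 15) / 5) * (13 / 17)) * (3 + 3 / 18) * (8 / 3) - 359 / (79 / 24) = 4833689846 / 19037025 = 253.91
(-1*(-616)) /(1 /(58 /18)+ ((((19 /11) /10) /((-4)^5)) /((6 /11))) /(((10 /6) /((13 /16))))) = 4181196800 /2105491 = 1985.85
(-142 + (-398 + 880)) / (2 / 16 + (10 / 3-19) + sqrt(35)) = -3043680 / 118969-195840* sqrt(35) / 118969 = -35.32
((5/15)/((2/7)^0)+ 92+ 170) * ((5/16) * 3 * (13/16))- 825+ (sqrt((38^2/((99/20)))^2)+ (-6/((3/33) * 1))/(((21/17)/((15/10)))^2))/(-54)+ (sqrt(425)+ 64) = -18936995725/33530112+ 5 * sqrt(17) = -544.16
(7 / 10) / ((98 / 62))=0.44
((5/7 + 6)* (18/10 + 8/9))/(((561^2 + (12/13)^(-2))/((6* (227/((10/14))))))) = 123931104/1132999825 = 0.11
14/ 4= 7/ 2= 3.50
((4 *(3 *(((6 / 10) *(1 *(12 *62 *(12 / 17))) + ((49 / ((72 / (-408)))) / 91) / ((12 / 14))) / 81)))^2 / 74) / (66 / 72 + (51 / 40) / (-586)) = 360024182381750176 / 11436834009323385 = 31.48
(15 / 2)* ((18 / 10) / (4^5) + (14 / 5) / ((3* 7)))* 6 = 6225 / 1024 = 6.08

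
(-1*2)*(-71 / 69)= 2.06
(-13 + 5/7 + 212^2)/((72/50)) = 3931525/126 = 31202.58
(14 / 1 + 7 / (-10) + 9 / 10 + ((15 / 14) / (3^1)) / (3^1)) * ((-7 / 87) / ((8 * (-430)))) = 3007 / 8978400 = 0.00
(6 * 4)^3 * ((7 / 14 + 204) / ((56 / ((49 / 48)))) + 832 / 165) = 6668226 / 55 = 121240.47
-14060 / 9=-1562.22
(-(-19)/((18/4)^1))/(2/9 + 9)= 0.46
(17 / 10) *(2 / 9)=17 / 45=0.38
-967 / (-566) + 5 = 3797 / 566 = 6.71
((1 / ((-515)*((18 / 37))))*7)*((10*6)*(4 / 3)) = -2072 / 927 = -2.24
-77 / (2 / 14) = -539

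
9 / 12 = 3 / 4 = 0.75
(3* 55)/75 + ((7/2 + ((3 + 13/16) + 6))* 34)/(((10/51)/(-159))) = -29362513/80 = -367031.41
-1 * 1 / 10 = -1 / 10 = -0.10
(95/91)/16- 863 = -1256433/1456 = -862.93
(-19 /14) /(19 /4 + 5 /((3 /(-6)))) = 38 /147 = 0.26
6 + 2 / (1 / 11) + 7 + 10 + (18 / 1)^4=105021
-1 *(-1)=1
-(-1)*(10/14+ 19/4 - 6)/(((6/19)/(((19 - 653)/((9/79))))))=2379085/252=9440.81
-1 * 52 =-52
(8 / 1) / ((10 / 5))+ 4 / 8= 9 / 2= 4.50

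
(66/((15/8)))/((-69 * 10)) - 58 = -100138/1725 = -58.05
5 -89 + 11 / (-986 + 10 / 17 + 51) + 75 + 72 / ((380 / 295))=14149982 / 301815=46.88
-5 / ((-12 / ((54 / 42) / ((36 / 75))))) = 125 / 112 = 1.12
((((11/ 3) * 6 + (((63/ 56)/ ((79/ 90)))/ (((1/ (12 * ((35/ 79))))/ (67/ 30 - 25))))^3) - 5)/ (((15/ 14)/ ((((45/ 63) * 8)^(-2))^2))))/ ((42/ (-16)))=17430565737076955867369/ 14001837438009600000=1244.88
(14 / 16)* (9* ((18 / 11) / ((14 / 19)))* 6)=4617 / 44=104.93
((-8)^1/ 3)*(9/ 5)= -24/ 5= -4.80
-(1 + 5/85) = -18/17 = -1.06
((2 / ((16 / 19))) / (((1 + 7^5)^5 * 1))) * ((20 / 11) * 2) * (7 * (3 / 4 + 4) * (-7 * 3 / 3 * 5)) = -442225 / 59024575652851287457792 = -0.00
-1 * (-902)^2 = -813604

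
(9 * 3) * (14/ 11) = 378/ 11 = 34.36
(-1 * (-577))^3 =192100033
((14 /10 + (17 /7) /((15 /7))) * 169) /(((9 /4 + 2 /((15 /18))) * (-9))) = -25688 /2511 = -10.23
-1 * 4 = -4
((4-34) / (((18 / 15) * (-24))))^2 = 625 / 576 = 1.09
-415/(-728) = 415/728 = 0.57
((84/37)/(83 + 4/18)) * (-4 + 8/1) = 432/3959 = 0.11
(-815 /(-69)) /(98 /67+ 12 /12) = 10921 /2277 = 4.80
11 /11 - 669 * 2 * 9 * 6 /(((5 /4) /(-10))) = 578017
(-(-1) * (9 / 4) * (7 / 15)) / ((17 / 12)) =63 / 85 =0.74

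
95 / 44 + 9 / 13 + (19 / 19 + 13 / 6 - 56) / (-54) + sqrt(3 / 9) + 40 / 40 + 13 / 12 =sqrt(3) / 3 + 273967 / 46332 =6.49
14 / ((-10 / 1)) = -7 / 5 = -1.40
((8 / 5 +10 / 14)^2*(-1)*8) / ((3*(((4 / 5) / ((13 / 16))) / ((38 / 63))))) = -60021 / 6860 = -8.75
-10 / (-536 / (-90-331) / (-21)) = 44205 / 268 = 164.94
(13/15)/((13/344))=344/15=22.93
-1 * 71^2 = -5041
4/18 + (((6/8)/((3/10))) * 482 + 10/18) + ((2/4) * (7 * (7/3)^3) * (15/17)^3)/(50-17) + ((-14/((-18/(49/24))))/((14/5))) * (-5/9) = 253485321077/210119184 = 1206.39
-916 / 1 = -916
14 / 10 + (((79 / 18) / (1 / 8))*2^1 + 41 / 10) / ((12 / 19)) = 128603 / 1080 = 119.08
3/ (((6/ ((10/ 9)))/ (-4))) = -20/ 9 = -2.22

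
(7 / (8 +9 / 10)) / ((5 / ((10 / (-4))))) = -35 / 89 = -0.39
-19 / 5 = -3.80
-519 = -519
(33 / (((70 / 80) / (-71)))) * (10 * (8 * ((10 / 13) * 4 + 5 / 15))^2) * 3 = -10104765440 / 169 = -59791511.48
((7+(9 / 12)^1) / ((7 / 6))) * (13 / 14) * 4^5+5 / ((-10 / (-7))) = 619351 / 98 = 6319.91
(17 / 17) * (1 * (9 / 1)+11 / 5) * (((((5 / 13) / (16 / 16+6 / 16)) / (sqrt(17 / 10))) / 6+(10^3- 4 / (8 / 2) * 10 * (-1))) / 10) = 112 * sqrt(170) / 36465+5656 / 5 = 1131.24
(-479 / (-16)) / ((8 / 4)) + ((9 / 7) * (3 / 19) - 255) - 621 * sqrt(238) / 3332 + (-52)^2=10487515 / 4256 - 621 * sqrt(238) / 3332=2461.30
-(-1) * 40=40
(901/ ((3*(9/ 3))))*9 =901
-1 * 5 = -5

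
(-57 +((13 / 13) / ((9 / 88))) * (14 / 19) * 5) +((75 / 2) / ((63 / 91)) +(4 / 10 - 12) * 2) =17083 / 1710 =9.99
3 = 3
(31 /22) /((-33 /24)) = -1.02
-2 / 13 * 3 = -0.46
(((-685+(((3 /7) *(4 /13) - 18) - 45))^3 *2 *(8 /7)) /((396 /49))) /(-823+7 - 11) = 1260837887678464 /8813874069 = 143051.50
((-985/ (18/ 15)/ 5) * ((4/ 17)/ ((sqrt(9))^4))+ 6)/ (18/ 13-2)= -37076/ 4131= -8.98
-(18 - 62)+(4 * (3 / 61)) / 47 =126160 / 2867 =44.00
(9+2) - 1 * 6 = 5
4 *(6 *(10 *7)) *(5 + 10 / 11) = 109200 / 11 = 9927.27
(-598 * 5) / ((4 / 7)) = -10465 / 2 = -5232.50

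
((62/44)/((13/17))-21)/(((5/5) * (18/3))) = -5479/1716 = -3.19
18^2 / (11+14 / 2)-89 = -71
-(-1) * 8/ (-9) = -8/ 9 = -0.89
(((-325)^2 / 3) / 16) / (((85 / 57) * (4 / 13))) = 5217875 / 1088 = 4795.84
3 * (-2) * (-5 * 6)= 180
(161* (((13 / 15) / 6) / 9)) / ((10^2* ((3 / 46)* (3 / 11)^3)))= 64073009 / 3280500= 19.53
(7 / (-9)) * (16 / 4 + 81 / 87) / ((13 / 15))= -385 / 87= -4.43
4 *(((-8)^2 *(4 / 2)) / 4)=128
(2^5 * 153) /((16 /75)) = 22950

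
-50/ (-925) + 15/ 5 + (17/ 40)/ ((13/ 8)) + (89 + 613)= 1696284/ 2405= 705.32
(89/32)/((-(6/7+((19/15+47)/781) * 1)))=-7298445/2411456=-3.03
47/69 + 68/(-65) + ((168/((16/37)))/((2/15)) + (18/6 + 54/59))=3087845633/1058460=2917.30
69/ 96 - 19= -585/ 32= -18.28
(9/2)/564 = 3/376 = 0.01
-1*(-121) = 121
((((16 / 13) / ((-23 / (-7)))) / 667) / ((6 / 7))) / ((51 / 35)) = 13720 / 30513249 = 0.00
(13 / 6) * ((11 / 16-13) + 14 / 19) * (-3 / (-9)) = -5083 / 608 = -8.36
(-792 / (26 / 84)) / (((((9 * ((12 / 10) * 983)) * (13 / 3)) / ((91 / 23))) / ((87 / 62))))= -2813580 / 9111427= -0.31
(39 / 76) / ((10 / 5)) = 39 / 152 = 0.26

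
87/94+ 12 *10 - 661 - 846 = -130291/94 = -1386.07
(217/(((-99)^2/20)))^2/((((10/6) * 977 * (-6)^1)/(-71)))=133732760/93850230177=0.00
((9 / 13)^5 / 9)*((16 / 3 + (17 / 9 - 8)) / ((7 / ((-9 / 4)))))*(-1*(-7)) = 45927 / 1485172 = 0.03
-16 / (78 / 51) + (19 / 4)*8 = 358 / 13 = 27.54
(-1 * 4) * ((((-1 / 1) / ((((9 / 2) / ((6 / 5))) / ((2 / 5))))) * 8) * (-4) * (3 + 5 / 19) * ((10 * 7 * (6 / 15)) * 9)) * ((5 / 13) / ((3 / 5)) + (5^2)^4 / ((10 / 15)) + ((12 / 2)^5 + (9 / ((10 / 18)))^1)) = -205813345325056 / 30875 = -6666019281.78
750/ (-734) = -375/ 367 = -1.02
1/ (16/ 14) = 7/ 8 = 0.88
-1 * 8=-8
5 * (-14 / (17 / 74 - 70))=5180 / 5163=1.00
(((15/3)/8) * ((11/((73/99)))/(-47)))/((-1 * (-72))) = -605/219584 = -0.00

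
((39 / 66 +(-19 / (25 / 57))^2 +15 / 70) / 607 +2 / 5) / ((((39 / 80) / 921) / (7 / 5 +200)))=504709005343952 / 379754375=1329040.66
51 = 51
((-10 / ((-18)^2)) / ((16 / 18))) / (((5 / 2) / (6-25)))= 19 / 72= 0.26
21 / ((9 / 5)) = 35 / 3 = 11.67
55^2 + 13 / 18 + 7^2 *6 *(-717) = -3739901 / 18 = -207772.28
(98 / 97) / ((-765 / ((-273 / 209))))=8918 / 5169615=0.00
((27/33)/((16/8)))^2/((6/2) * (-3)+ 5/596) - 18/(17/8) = -93580389/11023463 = -8.49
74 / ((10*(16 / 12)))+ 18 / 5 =183 / 20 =9.15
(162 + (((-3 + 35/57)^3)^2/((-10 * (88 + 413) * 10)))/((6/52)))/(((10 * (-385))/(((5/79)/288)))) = -104363244999489383/11288297116416510036000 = -0.00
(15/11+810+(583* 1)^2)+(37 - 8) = 3748023/11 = 340729.36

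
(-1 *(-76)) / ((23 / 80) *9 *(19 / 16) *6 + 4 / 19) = 924160 / 226741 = 4.08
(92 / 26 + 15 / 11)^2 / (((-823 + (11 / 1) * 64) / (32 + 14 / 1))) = -22604446 / 2433431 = -9.29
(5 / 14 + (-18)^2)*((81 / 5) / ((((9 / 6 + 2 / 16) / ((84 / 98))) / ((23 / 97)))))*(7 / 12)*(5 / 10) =8459883 / 44135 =191.68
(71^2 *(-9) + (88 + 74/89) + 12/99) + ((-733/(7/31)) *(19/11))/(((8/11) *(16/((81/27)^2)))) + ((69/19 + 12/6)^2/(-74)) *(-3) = -1743963647418053/35149640064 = -49615.41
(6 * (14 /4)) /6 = 7 /2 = 3.50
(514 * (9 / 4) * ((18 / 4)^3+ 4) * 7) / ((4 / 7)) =86249457 / 64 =1347647.77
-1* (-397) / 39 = 397 / 39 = 10.18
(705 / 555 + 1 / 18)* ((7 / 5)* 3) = 6181 / 1110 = 5.57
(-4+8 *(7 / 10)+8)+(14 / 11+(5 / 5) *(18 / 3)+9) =25.87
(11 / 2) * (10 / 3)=55 / 3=18.33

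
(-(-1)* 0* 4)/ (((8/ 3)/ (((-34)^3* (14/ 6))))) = 0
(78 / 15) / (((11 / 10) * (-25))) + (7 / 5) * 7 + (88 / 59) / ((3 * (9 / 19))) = 10.66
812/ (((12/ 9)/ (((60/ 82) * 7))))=127890/ 41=3119.27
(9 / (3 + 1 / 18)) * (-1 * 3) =-486 / 55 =-8.84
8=8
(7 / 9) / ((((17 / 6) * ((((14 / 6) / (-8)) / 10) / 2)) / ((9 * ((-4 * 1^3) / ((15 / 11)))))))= 8448 / 17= 496.94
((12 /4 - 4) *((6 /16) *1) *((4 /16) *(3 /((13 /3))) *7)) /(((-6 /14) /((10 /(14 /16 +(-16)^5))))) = -2205 /218103626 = -0.00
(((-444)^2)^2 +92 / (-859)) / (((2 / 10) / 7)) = 1168404144039020 / 859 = 1360191087356.25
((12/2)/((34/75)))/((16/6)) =675/136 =4.96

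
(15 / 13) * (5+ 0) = 75 / 13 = 5.77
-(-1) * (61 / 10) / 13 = 61 / 130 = 0.47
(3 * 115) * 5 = 1725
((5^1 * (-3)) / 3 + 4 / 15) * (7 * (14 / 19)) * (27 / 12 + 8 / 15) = -580993 / 8550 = -67.95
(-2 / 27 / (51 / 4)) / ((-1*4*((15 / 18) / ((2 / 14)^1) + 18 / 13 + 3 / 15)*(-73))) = -260 / 96935751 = -0.00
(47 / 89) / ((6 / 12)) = 1.06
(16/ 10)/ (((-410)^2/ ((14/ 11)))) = 28/ 2311375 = 0.00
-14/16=-7/8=-0.88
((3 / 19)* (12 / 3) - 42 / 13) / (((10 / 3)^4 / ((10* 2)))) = -26001 / 61750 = -0.42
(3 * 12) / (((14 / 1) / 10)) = 180 / 7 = 25.71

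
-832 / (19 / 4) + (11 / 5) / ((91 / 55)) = -300549 / 1729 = -173.83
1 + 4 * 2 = 9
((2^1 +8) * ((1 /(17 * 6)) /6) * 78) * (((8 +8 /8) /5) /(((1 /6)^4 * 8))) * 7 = 44226 /17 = 2601.53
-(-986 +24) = 962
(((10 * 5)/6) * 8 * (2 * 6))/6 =400/3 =133.33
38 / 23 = 1.65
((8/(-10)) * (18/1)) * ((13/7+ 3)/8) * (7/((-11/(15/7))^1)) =918/77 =11.92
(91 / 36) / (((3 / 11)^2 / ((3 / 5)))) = 11011 / 540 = 20.39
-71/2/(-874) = 71/1748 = 0.04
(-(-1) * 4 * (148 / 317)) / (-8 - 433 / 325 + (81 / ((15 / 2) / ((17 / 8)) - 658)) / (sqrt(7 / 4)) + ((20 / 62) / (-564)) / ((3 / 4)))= -10869341956848170811124200 / 54315239901274961247346963 + 41181821858972089035000 * sqrt(7) / 54315239901274961247346963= -0.20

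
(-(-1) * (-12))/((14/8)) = -48/7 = -6.86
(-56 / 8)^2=49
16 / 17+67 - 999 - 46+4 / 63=-1046362 / 1071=-977.00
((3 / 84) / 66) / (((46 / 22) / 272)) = 34 / 483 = 0.07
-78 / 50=-39 / 25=-1.56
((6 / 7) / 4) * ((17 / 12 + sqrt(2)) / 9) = sqrt(2) / 42 + 17 / 504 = 0.07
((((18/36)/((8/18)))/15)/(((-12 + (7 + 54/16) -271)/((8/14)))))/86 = -2/1094135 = -0.00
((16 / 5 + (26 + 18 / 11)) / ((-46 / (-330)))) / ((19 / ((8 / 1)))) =40704 / 437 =93.14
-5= -5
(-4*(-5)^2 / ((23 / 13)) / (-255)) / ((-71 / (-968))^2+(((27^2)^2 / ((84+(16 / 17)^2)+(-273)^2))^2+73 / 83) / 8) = 9402366089821846743796480 / 273885779466406585800483591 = 0.03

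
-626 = -626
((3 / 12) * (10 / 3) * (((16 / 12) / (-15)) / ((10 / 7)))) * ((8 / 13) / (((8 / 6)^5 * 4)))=-63 / 33280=-0.00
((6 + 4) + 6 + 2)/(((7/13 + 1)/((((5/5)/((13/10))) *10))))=90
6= 6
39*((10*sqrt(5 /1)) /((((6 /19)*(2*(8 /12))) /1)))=3705*sqrt(5) /4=2071.16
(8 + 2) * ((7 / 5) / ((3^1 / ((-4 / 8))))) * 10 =-70 / 3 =-23.33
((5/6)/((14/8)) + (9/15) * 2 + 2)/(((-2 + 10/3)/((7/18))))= 1.07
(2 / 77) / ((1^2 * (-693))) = -2 / 53361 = -0.00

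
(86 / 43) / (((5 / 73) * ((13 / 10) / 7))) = 157.23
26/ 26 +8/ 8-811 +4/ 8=-1617/ 2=-808.50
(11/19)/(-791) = -11/15029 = -0.00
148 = 148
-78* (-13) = 1014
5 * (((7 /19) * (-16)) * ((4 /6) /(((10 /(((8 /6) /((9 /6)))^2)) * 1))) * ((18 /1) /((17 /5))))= -71680 /8721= -8.22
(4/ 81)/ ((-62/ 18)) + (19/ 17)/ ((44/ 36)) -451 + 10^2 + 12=-17639686/ 52173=-338.10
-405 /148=-2.74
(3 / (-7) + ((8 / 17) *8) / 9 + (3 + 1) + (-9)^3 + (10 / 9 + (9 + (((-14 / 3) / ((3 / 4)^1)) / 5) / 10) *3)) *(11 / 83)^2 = -753001997 / 61484325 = -12.25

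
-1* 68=-68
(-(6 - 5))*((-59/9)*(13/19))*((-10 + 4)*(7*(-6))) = 21476/19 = 1130.32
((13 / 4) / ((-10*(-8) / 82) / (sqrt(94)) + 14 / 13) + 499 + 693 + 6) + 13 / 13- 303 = 27600973505 / 30700344- 450385*sqrt(94) / 15350172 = 898.76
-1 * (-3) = 3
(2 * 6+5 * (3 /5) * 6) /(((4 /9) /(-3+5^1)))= 135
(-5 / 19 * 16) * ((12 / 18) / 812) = -40 / 11571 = -0.00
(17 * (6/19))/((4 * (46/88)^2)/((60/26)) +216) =1481040/59720743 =0.02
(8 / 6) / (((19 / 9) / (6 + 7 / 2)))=6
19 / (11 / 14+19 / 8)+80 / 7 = 21608 / 1239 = 17.44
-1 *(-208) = 208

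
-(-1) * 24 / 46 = 12 / 23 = 0.52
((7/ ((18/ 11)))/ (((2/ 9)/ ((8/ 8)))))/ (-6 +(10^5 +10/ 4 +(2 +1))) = 77/ 399998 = 0.00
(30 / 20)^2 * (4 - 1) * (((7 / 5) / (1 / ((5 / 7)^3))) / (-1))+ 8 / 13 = -7207 / 2548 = -2.83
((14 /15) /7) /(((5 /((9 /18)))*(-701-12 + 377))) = -1 /25200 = -0.00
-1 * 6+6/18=-17/3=-5.67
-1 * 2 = -2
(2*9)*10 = 180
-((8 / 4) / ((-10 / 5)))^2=-1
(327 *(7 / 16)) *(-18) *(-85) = 1751085 / 8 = 218885.62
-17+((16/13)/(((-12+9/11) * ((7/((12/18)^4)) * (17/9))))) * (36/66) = -9704843/570843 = -17.00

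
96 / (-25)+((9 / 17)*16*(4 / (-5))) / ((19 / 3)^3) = -11271648 / 2915075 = -3.87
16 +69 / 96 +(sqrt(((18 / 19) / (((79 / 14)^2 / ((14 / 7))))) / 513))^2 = 3616091693 / 216288096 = 16.72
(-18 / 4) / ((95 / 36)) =-162 / 95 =-1.71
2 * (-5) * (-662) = 6620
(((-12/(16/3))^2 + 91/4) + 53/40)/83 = 2331/6640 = 0.35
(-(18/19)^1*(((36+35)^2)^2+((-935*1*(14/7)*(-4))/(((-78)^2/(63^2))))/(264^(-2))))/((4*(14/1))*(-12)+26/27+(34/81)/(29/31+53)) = 3962718719886168/7679261473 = 516028.62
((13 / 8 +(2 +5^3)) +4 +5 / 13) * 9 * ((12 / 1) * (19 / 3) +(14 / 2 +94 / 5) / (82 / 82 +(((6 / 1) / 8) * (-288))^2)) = 2207305541133 / 24261640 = 90979.24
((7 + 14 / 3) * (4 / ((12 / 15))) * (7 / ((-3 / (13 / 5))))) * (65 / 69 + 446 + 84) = -116682475 / 621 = -187894.48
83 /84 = 0.99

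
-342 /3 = -114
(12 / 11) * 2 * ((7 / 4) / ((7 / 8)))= 48 / 11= 4.36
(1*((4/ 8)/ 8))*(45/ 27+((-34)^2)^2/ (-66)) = -668113/ 528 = -1265.37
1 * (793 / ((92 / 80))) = 689.57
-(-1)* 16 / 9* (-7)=-112 / 9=-12.44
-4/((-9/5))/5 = 0.44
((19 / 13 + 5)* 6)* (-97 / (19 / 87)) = -4253256 / 247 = -17219.66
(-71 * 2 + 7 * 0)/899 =-142/899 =-0.16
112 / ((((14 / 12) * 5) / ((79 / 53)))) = 7584 / 265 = 28.62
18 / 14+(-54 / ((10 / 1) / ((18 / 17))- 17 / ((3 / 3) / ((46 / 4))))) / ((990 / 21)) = 1.29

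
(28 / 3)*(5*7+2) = 1036 / 3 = 345.33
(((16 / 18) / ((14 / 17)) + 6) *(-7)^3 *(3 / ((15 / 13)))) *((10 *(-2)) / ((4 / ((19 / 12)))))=49980.91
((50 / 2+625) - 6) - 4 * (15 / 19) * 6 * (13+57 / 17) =107932 / 323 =334.15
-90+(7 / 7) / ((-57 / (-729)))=-1467 / 19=-77.21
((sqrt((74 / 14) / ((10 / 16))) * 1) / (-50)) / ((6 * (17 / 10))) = -sqrt(2590) / 8925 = -0.01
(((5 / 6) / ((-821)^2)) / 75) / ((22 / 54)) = 0.00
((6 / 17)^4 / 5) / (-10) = -648 / 2088025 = -0.00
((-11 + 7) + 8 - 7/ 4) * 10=45/ 2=22.50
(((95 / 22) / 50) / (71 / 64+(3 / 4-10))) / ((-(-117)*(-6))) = 152 / 10057905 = 0.00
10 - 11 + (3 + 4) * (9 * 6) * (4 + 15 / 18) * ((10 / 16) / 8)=9071 / 64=141.73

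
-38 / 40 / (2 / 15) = -7.12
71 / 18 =3.94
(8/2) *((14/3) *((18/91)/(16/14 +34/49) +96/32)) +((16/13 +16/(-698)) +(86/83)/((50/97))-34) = 769001951/28242825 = 27.23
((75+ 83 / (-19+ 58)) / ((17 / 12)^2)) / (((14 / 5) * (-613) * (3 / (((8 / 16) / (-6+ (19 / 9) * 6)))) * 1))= -9024 / 16121287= -0.00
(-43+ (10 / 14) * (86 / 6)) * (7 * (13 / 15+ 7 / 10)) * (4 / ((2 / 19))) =-614384 / 45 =-13652.98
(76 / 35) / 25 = 76 / 875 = 0.09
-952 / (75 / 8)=-101.55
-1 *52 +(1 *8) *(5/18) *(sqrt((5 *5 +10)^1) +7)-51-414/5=-7661/45 +20 *sqrt(35)/9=-157.10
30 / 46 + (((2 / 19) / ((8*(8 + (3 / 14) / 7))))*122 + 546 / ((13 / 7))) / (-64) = -86826053 / 22010816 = -3.94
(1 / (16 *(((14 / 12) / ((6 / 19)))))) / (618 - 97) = 9 / 277172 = 0.00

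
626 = 626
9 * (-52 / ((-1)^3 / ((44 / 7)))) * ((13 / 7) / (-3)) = -89232 / 49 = -1821.06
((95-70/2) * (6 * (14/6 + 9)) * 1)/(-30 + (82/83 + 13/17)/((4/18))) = -184.51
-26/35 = -0.74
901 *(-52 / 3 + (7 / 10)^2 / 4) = -18608353 / 1200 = -15506.96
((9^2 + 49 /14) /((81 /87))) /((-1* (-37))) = 4901 /1998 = 2.45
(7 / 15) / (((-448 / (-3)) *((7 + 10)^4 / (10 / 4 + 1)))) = 7 / 53453440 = 0.00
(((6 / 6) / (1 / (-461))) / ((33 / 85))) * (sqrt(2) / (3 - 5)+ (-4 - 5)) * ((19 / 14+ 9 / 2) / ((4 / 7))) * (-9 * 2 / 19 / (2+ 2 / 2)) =-14459265 / 418 - 1606585 * sqrt(2) / 836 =-37309.31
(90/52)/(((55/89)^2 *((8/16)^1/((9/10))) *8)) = 641601/629200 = 1.02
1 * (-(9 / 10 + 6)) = -69 / 10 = -6.90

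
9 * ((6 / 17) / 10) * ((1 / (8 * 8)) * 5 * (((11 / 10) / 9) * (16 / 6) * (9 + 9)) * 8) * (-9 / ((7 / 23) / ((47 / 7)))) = -963171 / 4165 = -231.25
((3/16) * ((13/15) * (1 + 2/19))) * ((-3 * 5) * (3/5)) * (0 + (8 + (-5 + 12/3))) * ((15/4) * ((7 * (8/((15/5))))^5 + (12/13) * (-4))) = -21925973111/228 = -96166548.73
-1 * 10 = -10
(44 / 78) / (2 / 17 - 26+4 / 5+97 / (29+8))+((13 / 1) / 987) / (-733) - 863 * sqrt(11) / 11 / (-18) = -5565863607 / 221456161199+863 * sqrt(11) / 198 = 14.43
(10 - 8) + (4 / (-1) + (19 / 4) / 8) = -45 / 32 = -1.41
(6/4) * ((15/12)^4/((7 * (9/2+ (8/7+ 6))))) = 1875/41728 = 0.04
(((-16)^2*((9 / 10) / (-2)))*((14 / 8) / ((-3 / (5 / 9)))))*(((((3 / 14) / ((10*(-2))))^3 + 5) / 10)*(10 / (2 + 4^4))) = 109759973 / 151704000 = 0.72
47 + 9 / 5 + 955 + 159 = 5814 / 5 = 1162.80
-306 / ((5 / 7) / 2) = -4284 / 5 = -856.80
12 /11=1.09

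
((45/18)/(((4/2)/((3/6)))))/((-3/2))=-5/12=-0.42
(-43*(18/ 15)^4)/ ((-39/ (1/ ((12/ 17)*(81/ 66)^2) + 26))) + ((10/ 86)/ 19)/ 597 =6590509807451/ 106999936875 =61.59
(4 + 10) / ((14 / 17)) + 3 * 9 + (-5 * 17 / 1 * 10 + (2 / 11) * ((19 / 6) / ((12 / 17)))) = -318853 / 396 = -805.18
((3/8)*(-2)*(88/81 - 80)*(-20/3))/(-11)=31960/891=35.87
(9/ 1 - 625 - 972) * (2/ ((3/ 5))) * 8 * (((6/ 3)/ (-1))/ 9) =9410.37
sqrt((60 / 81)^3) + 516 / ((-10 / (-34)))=40* sqrt(15) / 243 + 8772 / 5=1755.04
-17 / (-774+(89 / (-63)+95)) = 1071 / 42866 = 0.02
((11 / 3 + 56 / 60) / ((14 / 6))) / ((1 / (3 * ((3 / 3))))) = 207 / 35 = 5.91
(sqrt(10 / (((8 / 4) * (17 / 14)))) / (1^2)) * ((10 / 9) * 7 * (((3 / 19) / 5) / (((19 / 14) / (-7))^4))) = 1291315424 * sqrt(1190) / 126281049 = 352.75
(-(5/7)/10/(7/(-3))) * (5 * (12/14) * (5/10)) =45/686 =0.07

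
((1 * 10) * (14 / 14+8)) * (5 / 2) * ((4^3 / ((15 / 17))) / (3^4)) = 5440 / 27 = 201.48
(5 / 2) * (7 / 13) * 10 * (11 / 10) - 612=-15527 / 26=-597.19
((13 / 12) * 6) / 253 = 13 / 506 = 0.03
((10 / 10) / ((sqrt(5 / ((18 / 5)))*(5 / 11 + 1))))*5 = 33*sqrt(2) / 16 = 2.92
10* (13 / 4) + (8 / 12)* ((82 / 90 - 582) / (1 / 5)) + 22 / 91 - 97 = -9834001 / 4914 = -2001.22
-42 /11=-3.82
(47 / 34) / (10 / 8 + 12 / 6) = 94 / 221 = 0.43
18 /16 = 9 /8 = 1.12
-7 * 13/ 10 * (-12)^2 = -1310.40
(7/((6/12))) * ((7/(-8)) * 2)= -49/2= -24.50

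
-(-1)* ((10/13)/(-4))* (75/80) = -75/416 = -0.18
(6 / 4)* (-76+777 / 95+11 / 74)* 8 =-2854422 / 3515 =-812.07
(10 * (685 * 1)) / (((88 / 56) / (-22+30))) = 383600 / 11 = 34872.73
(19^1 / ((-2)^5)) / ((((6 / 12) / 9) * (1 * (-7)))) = 171 / 112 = 1.53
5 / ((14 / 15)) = 75 / 14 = 5.36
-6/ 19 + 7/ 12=61/ 228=0.27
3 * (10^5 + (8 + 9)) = 300051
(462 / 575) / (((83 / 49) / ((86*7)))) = 13628076 / 47725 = 285.55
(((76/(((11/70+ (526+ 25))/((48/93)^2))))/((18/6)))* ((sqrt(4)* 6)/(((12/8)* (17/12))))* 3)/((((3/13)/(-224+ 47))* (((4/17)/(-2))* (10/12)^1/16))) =25965.25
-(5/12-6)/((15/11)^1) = 737/180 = 4.09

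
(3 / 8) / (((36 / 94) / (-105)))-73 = -2813 / 16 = -175.81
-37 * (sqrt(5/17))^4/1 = -925/289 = -3.20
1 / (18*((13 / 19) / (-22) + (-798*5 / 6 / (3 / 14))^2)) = 209 / 36230609683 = 0.00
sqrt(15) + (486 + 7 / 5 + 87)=sqrt(15) + 2872 / 5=578.27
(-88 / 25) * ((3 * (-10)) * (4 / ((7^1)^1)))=60.34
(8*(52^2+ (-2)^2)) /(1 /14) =303296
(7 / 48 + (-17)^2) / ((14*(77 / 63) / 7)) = 41637 / 352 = 118.29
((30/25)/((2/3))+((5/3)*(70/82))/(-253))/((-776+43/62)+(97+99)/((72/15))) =-4327538/1771345345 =-0.00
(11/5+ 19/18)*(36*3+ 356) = 67976/45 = 1510.58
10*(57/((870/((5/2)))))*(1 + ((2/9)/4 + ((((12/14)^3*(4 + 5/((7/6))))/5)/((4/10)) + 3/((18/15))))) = 6327380/626661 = 10.10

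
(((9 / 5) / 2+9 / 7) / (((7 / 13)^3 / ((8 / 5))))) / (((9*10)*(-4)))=-37349 / 600250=-0.06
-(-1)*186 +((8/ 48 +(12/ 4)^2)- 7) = 1129/ 6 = 188.17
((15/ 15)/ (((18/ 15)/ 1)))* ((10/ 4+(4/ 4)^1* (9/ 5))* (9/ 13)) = 129/ 52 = 2.48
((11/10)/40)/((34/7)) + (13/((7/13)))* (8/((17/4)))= 4326939/95200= 45.45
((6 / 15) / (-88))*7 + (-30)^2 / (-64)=-12403 / 880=-14.09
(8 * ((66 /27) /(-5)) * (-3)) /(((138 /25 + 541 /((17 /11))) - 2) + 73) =935 /33993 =0.03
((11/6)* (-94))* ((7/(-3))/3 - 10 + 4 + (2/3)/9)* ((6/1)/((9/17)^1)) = 3181618/243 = 13093.08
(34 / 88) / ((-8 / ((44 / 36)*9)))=-17 / 32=-0.53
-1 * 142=-142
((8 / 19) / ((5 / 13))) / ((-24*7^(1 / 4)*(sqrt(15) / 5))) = -13*sqrt(15)*7^(3 / 4) / 5985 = -0.04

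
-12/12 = -1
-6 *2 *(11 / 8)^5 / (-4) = 483153 / 32768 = 14.74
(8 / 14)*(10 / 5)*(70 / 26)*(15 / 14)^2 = 2250 / 637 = 3.53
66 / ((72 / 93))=341 / 4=85.25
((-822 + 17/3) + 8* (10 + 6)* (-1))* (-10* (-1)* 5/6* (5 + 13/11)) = -4816100/99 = -48647.47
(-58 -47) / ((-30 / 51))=357 / 2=178.50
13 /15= 0.87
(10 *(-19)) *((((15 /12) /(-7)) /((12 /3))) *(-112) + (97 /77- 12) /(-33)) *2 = -5142160 /2541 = -2023.68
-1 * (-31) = 31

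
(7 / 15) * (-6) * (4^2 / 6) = -112 / 15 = -7.47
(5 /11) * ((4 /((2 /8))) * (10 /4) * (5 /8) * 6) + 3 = 783 /11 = 71.18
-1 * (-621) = 621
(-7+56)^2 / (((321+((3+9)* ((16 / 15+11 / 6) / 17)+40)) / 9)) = 1836765 / 30859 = 59.52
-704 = -704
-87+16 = -71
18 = 18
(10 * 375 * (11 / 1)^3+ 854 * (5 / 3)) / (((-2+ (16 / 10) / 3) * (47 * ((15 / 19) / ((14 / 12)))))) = -498019165 / 4653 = -107031.84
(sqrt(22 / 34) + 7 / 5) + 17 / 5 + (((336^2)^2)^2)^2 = sqrt(187) / 17 + 131946672543778890584592849560957280583704 / 5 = 26389334508755778116918570000000000000000.00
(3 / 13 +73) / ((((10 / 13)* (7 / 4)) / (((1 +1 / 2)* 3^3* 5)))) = 11016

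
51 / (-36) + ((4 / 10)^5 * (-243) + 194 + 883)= 40241063 / 37500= 1073.10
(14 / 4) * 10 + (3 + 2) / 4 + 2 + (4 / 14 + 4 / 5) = 39.34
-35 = -35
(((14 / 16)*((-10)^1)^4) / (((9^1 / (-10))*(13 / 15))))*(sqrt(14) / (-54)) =218750*sqrt(14) / 1053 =777.29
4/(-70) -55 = -1927/35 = -55.06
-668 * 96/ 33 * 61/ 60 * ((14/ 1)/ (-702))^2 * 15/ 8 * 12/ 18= -3993304/ 4065633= -0.98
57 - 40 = 17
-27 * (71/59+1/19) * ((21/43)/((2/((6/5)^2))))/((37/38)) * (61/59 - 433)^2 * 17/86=-158675727342375936/351264838175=-451726.76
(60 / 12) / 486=5 / 486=0.01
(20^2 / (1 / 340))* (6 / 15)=54400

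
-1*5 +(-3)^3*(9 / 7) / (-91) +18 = 8524 / 637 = 13.38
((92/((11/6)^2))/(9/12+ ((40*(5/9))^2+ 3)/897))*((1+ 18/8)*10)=31283197920/45852103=682.26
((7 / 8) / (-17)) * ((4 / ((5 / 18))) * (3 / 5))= -189 / 425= -0.44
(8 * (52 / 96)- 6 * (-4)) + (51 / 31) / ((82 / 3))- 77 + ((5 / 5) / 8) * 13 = -1433123 / 30504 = -46.98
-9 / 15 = -3 / 5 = -0.60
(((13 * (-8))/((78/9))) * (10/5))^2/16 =36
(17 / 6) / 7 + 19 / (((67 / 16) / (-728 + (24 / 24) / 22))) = -102227231 / 30954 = -3302.55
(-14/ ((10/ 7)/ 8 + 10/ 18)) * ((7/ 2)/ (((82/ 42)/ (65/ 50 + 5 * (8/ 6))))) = -10329102/ 37925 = -272.36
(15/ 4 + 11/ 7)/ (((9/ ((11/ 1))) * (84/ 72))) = 1639/ 294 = 5.57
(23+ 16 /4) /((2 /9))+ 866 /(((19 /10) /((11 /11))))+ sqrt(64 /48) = 2 * sqrt(3) /3+ 21937 /38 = 578.44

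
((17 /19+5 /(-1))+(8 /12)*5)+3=127 /57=2.23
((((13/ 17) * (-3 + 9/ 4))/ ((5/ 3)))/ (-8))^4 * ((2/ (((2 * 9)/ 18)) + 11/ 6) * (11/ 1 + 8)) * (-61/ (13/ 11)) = -0.01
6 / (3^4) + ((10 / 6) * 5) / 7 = 239 / 189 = 1.26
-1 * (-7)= 7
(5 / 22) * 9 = 45 / 22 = 2.05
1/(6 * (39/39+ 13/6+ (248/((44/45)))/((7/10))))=77/168863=0.00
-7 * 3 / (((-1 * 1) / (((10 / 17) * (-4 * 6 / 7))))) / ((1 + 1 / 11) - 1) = -7920 / 17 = -465.88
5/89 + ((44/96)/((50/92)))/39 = 81017/1041300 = 0.08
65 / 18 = 3.61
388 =388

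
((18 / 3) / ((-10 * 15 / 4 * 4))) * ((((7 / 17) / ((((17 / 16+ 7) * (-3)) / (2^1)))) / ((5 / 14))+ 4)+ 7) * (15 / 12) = -358709 / 657900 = -0.55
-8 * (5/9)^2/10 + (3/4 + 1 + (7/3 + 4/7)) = 9997/2268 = 4.41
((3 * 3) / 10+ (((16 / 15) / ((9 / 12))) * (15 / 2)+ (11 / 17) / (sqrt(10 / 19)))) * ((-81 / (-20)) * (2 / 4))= 891 * sqrt(190) / 6800+ 9369 / 400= 25.23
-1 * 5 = -5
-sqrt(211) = -14.53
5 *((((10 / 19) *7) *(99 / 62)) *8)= 138600 / 589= 235.31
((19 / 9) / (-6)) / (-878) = 19 / 47412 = 0.00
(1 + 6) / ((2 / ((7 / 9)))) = 49 / 18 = 2.72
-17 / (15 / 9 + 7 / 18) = -306 / 37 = -8.27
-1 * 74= -74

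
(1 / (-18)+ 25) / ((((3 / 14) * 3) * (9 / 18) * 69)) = 6286 / 5589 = 1.12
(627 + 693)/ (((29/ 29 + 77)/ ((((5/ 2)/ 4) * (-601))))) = -165275/ 26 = -6356.73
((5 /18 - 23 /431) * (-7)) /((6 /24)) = -24374 /3879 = -6.28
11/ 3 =3.67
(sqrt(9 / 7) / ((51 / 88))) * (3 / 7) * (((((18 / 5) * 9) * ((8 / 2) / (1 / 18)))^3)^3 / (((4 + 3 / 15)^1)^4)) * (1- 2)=-13024063552899030274034964265168797696 * sqrt(7) / 6250103125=-5513258346512668005580951000.00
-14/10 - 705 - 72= -3892/5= -778.40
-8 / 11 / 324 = -2 / 891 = -0.00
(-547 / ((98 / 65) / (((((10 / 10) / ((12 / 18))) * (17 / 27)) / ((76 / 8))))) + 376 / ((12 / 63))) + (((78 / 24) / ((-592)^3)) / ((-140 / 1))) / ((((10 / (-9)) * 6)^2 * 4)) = 431226771110887564049 / 222519092576256000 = 1937.93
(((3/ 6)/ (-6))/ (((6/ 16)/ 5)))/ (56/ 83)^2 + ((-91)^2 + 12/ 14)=116839123/ 14112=8279.42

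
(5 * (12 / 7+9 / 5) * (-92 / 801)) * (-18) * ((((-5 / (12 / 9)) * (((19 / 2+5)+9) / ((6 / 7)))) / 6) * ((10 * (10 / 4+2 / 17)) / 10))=-1629.45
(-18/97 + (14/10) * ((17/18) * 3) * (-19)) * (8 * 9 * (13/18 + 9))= -15389990/291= -52886.56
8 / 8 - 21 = -20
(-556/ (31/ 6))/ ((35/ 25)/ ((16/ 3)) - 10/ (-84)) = -5604480/ 19871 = -282.04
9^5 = 59049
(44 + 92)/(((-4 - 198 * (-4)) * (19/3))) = 102/3743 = 0.03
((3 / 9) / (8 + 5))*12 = 4 / 13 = 0.31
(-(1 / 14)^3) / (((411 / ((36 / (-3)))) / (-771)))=-771 / 93982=-0.01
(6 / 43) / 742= 3 / 15953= 0.00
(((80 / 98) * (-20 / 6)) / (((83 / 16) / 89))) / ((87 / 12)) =-2278400 / 353829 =-6.44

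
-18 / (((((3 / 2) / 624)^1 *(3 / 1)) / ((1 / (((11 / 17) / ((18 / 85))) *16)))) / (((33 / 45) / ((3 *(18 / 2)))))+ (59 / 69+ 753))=-0.02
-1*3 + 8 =5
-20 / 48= -5 / 12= -0.42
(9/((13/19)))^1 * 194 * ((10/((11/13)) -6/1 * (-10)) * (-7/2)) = -91726110/143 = -641441.33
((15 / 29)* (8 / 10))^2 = 144 / 841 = 0.17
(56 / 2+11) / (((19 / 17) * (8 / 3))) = 1989 / 152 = 13.09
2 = 2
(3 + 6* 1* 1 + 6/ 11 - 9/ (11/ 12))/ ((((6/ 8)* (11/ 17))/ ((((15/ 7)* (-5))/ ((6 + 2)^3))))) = 0.01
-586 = -586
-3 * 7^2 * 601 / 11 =-8031.55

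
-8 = -8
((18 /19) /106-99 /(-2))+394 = 893227 /2014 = 443.51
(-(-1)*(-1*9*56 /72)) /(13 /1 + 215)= -7 /228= -0.03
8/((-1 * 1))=-8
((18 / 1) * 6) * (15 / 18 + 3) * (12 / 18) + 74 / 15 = 4214 / 15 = 280.93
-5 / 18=-0.28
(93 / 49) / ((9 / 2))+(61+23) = 12410 / 147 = 84.42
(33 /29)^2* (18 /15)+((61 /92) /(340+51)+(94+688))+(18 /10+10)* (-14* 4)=3713656693 /30252452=122.76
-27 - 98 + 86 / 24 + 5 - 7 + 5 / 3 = -487 / 4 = -121.75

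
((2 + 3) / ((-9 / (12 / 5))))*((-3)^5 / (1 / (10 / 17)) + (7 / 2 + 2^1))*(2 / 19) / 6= 9346 / 2907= 3.21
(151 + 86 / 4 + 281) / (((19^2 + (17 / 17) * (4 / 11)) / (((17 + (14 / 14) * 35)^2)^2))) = 36473996416 / 3975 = 9175848.15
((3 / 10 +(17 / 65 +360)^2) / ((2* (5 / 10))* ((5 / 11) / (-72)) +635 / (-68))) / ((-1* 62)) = 224.02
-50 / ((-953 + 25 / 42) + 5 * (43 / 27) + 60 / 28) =18900 / 356189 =0.05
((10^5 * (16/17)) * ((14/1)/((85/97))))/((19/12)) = 5214720000/5491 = 949684.94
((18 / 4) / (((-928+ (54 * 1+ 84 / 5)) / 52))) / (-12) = 195 / 8572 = 0.02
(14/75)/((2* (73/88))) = 616/5475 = 0.11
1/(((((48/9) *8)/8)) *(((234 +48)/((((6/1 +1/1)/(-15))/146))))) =-7/3293760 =-0.00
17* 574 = 9758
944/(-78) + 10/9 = -1286/117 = -10.99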